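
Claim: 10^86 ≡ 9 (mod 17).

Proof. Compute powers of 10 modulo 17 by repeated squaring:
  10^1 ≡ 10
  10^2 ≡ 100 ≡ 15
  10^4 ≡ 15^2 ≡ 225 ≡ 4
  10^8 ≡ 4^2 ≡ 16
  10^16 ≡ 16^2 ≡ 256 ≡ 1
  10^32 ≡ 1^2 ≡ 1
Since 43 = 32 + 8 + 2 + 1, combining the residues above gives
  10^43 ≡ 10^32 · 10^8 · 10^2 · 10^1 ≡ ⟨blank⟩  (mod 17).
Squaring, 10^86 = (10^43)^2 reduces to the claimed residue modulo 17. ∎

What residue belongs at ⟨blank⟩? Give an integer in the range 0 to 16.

10^32 · 10^8 · 10^2 · 10^1 ≡ 1 · 16 · 15 · 10 = 2400.
2400 mod 17 = 3, so 10^43 ≡ 3 (mod 17).

3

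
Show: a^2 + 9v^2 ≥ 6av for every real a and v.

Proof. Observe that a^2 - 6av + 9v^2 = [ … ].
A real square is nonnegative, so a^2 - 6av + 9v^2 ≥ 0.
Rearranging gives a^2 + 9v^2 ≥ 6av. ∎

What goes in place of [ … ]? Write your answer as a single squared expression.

(a - 3v)^2

The leading and trailing coefficients are 1^2 and 3^2, and 6 = 2·1·3, so the trinomial is (a - 3v)^2.
Hence a^2 - 6av + 9v^2 ≥ 0.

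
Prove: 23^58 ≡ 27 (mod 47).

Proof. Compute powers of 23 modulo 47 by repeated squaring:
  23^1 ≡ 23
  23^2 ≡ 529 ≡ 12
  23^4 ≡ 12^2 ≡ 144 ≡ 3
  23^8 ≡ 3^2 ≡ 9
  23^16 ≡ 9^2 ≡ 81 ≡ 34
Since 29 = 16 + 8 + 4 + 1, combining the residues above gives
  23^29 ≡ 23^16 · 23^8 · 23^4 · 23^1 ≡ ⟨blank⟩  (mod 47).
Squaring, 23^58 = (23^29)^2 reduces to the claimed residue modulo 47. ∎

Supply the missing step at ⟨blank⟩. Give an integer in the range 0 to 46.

23^16 · 23^8 · 23^4 · 23^1 ≡ 34 · 9 · 3 · 23 = 21114.
21114 mod 47 = 11, so 23^29 ≡ 11 (mod 47).

11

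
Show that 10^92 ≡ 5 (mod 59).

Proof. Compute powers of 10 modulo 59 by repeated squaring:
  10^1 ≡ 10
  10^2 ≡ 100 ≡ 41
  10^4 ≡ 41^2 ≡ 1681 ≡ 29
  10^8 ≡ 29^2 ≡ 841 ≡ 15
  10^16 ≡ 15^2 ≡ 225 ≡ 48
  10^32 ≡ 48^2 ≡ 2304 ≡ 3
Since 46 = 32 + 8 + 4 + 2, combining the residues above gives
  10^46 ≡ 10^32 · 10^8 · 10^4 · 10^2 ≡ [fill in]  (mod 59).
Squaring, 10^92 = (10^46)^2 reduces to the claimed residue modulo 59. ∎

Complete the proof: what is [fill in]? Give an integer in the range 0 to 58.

10^32 · 10^8 · 10^4 · 10^2 ≡ 3 · 15 · 29 · 41 = 53505.
53505 mod 59 = 51, so 10^46 ≡ 51 (mod 59).

51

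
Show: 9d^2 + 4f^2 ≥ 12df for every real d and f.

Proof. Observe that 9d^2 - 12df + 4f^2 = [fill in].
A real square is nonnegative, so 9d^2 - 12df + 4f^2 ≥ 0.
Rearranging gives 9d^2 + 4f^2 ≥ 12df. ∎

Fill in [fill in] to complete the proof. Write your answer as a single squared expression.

(3d - 2f)^2

The leading and trailing coefficients are 3^2 and 2^2, and 12 = 2·3·2, so the trinomial is (3d - 2f)^2.
Hence 9d^2 - 12df + 4f^2 ≥ 0.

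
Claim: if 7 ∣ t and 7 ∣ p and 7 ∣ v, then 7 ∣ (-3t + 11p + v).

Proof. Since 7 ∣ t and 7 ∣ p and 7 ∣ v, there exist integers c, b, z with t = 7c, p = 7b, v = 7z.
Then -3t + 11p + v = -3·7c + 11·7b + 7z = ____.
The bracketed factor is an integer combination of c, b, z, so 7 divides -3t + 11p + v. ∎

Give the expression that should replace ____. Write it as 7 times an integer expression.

Each term has a factor of 7: -3·7c + 11·7b + 7z = 7·(11b - 3c + z).
Since 11b - 3c + z is an integer, 7 ∣ (-3t + 11p + v).

7(11b - 3c + z)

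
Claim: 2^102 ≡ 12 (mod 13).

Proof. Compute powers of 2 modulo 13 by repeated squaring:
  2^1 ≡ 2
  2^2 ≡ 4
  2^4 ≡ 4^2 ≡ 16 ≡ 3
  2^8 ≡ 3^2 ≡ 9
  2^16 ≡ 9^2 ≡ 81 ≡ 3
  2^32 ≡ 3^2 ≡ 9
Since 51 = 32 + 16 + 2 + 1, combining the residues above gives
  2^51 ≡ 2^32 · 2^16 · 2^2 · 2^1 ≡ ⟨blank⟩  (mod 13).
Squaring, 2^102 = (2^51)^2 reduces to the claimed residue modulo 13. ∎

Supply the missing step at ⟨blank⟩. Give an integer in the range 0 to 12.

Multiply the listed residues: 9 · 3 · 4 · 2 = 27 → 108 → 216.
Reducing modulo 13: 216 = 16·13 + 8, so 2^51 ≡ 8.

8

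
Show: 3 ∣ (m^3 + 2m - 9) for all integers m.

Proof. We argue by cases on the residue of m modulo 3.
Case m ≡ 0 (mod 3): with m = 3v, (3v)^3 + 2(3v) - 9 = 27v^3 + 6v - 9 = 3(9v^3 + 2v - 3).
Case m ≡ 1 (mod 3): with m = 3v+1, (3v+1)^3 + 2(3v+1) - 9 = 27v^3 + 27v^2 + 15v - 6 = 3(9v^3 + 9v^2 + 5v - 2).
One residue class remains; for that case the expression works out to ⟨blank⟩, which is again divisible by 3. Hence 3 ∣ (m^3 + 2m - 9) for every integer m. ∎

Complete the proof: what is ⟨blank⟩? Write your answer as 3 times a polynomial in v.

The residues treated are {0, 1}, so the missing case is m ≡ 2 (mod 3); write m = 3v+2.
Then (3v+2)^3 + 2(3v+2) - 9 = 27v^3 + 54v^2 + 42v + 3 = 3(9v^3 + 18v^2 + 14v + 1).

3(9v^3 + 18v^2 + 14v + 1)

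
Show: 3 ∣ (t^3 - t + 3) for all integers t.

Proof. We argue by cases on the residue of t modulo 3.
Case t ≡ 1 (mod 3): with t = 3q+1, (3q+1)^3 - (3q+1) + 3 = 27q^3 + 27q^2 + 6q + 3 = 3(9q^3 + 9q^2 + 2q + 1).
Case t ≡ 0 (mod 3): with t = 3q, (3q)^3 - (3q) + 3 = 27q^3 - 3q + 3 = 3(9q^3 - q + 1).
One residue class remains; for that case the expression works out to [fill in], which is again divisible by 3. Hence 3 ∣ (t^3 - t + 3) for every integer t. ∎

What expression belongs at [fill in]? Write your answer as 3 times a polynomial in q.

3(9q^3 + 18q^2 + 11q + 3)

Only t ≡ 2 (mod 3) is unaccounted for. Put t = 3q+2:
(3q+2)^3 - (3q+2) + 3 expands to 27q^3 + 54q^2 + 33q + 9,
and factoring out 3 leaves 3(9q^3 + 18q^2 + 11q + 3).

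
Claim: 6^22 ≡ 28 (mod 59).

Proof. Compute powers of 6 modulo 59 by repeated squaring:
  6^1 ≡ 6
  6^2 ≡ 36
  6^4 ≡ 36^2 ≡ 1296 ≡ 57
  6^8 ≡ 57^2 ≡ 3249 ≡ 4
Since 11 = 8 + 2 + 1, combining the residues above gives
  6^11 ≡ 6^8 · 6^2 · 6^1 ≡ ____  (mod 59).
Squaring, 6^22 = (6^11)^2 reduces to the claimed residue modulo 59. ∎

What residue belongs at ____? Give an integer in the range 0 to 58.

38

6^8 · 6^2 · 6^1 ≡ 4 · 36 · 6 = 864.
864 mod 59 = 38, so 6^11 ≡ 38 (mod 59).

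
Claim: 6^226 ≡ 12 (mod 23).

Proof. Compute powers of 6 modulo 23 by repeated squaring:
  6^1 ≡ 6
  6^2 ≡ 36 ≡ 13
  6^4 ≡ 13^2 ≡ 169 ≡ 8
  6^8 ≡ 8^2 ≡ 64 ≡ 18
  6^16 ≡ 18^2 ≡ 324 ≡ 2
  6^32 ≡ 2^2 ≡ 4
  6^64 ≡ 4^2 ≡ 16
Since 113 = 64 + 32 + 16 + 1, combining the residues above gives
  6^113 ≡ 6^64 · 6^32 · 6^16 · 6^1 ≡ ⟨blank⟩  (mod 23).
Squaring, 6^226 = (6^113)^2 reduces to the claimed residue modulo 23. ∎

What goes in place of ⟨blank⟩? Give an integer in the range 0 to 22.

Multiply the listed residues: 16 · 4 · 2 · 6 = 64 → 128 → 768.
Reducing modulo 23: 768 = 33·23 + 9, so 6^113 ≡ 9.

9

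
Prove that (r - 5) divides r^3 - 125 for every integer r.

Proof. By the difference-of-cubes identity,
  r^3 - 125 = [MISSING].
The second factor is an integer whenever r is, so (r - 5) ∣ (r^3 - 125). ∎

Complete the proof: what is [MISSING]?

Polynomial division of r^3 - 125 by r - 5 leaves remainder 0 and quotient r^2 + 5r + 25.
Hence r^3 - 125 = (r - 5)(r^2 + 5r + 25).

(r - 5)(r^2 + 5r + 25)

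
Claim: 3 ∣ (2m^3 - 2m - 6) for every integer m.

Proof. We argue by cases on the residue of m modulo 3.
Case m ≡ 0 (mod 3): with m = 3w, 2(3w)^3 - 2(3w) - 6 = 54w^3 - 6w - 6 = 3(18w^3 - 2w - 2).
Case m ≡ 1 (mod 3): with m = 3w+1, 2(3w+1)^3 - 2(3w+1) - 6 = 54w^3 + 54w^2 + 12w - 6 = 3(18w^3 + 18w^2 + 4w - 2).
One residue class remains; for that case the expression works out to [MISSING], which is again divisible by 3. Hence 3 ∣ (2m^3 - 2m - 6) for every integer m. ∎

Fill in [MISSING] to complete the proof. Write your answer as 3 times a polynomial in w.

Only m ≡ 2 (mod 3) is unaccounted for. Put m = 3w+2:
2(3w+2)^3 - 2(3w+2) - 6 expands to 54w^3 + 108w^2 + 66w + 6,
and factoring out 3 leaves 3(18w^3 + 36w^2 + 22w + 2).

3(18w^3 + 36w^2 + 22w + 2)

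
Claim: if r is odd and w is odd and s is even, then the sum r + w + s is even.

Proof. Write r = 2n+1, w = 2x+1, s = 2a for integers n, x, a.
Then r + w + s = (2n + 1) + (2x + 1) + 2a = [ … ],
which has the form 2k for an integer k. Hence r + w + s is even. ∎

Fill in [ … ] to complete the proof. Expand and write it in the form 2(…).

2(a + n + x + 1)

(2n + 1) + (2x + 1) + 2a = 2a + 2n + 2x + 2
= 2(a + n + x + 1).
Since a + n + x + 1 is an integer, the sum is of the form 2k for an integer k.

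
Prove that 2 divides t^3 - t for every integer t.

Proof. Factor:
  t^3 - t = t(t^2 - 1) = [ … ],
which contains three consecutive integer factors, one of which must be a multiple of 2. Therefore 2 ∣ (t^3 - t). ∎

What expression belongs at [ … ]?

(t - 1)t(t + 1)

t(t^2 - 1) = t(t - 1)(t + 1) = (t - 1)t(t + 1).
These three factors are consecutive integers, so their product is divisible by 2.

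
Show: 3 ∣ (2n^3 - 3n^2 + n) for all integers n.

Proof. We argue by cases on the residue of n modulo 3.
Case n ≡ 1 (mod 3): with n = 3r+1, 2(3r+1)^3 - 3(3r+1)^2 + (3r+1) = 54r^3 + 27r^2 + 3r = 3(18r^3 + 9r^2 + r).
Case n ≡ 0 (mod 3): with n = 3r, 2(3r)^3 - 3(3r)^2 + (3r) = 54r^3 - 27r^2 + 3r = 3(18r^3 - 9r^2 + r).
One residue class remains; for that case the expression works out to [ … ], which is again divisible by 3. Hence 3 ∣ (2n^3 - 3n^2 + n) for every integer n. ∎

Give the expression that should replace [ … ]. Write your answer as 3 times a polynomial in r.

3(18r^3 + 27r^2 + 13r + 2)

Only n ≡ 2 (mod 3) is unaccounted for. Put n = 3r+2:
2(3r+2)^3 - 3(3r+2)^2 + (3r+2) expands to 54r^3 + 81r^2 + 39r + 6,
and factoring out 3 leaves 3(18r^3 + 27r^2 + 13r + 2).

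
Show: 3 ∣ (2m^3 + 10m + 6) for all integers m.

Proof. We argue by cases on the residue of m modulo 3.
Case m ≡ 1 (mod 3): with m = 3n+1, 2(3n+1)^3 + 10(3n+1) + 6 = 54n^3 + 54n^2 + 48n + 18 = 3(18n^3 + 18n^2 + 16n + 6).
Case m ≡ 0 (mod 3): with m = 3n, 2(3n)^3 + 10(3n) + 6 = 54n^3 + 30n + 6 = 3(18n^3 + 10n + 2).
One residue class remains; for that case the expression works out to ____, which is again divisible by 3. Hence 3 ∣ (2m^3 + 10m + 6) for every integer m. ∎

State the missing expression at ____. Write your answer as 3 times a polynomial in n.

3(18n^3 + 36n^2 + 34n + 14)

The residues treated are {1, 0}, so the missing case is m ≡ 2 (mod 3); write m = 3n+2.
Then 2(3n+2)^3 + 10(3n+2) + 6 = 54n^3 + 108n^2 + 102n + 42 = 3(18n^3 + 36n^2 + 34n + 14).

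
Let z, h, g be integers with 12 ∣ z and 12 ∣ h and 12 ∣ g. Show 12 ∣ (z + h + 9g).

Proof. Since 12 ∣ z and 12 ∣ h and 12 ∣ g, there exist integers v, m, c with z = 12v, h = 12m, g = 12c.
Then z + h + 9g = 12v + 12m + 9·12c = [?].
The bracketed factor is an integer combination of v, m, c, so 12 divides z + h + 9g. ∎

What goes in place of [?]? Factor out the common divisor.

Each term has a factor of 12: 12v + 12m + 9·12c = 12·(9c + m + v).
Since 9c + m + v is an integer, 12 ∣ (z + h + 9g).

12(9c + m + v)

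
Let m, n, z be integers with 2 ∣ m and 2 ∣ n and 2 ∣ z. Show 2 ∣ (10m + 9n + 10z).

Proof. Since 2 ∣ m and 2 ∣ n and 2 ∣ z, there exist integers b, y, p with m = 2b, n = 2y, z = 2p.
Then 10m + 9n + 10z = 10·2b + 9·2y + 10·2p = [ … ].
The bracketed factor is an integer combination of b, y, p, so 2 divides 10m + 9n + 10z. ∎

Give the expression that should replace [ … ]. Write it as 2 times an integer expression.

Pull the common 2 out of every term: 10·2b + 9·2y + 10·2p = 2(10b + 10p + 9y).
10b + 10p + 9y is an integer, which exhibits the divisibility.

2(10b + 10p + 9y)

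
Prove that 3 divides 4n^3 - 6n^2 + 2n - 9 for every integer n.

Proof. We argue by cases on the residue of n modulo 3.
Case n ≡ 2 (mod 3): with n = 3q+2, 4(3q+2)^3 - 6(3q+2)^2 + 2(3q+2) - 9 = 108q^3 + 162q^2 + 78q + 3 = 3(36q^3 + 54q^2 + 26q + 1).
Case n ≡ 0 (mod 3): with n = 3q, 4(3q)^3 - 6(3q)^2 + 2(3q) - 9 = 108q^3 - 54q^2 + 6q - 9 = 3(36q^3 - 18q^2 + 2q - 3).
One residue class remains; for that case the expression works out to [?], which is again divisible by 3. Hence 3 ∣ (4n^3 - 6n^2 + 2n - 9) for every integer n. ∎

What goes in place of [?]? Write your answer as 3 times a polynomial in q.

3(36q^3 + 18q^2 + 2q - 3)

The residues treated are {2, 0}, so the missing case is n ≡ 1 (mod 3); write n = 3q+1.
Then 4(3q+1)^3 - 6(3q+1)^2 + 2(3q+1) - 9 = 108q^3 + 54q^2 + 6q - 9 = 3(36q^3 + 18q^2 + 2q - 3).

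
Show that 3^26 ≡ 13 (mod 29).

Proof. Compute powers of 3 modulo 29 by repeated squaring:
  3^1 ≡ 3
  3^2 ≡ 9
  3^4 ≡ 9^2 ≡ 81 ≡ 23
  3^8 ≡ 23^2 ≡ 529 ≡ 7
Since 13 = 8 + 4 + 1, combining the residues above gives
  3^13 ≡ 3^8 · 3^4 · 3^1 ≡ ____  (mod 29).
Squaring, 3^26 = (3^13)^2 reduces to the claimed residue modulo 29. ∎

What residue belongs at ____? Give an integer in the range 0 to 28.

19

3^8 · 3^4 · 3^1 ≡ 7 · 23 · 3 = 483.
483 mod 29 = 19, so 3^13 ≡ 19 (mod 29).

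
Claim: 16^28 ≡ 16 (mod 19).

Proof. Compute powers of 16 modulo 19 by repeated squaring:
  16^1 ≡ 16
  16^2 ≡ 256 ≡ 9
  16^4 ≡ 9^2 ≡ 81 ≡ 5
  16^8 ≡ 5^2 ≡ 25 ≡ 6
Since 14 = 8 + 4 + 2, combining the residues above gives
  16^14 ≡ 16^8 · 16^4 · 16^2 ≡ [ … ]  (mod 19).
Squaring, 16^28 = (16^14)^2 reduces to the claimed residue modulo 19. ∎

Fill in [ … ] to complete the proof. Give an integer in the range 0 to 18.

16^8 · 16^4 · 16^2 ≡ 6 · 5 · 9 = 270.
270 mod 19 = 4, so 16^14 ≡ 4 (mod 19).

4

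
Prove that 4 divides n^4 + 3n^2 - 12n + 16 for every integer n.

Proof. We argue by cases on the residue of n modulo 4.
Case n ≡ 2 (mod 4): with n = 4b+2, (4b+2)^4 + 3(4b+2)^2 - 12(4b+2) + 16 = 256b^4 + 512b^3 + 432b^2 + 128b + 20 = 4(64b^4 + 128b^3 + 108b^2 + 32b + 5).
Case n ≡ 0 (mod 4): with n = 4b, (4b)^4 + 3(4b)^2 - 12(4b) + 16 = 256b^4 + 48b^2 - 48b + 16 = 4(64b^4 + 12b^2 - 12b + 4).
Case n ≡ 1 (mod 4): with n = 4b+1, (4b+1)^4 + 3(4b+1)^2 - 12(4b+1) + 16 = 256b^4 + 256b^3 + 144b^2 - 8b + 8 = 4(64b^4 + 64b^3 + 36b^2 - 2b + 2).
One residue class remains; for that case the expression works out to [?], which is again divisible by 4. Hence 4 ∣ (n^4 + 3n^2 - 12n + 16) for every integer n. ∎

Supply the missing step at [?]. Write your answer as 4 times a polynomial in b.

4(64b^4 + 192b^3 + 228b^2 + 114b + 22)

The residues treated are {2, 0, 1}, so the missing case is n ≡ 3 (mod 4); write n = 4b+3.
Then (4b+3)^4 + 3(4b+3)^2 - 12(4b+3) + 16 = 256b^4 + 768b^3 + 912b^2 + 456b + 88 = 4(64b^4 + 192b^3 + 228b^2 + 114b + 22).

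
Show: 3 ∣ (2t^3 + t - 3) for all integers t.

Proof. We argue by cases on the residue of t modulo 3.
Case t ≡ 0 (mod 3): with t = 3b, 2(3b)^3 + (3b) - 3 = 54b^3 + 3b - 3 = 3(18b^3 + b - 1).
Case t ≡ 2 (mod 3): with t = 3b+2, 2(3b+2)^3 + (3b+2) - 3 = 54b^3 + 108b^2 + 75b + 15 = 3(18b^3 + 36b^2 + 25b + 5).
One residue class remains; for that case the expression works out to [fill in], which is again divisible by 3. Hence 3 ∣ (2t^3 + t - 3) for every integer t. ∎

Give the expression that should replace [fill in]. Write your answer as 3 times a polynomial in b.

3(18b^3 + 18b^2 + 7b)

The residues treated are {0, 2}, so the missing case is t ≡ 1 (mod 3); write t = 3b+1.
Then 2(3b+1)^3 + (3b+1) - 3 = 54b^3 + 54b^2 + 21b = 3(18b^3 + 18b^2 + 7b).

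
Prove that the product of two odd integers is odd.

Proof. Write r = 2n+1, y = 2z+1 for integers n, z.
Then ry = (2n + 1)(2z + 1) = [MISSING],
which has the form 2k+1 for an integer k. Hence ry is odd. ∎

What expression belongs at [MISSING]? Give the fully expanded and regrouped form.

Expanding: (2n + 1)(2z + 1) = 4nz + 2n + 2z + 1.
Every term except the constant is even, so this is 2(2nz + n + z) + 1,
and 2nz + n + z ∈ ℤ gives the required form.

2(2nz + n + z) + 1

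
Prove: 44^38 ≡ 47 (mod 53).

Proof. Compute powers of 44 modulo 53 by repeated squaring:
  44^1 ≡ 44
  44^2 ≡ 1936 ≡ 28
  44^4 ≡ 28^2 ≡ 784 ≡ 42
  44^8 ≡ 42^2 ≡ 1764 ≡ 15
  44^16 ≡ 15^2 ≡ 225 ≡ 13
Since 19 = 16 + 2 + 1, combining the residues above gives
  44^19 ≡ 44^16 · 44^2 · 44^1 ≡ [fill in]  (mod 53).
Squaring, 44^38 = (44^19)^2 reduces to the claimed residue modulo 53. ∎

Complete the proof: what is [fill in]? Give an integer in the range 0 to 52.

10

Multiply the listed residues: 13 · 28 · 44 = 364 → 16016.
Reducing modulo 53: 16016 = 302·53 + 10, so 44^19 ≡ 10.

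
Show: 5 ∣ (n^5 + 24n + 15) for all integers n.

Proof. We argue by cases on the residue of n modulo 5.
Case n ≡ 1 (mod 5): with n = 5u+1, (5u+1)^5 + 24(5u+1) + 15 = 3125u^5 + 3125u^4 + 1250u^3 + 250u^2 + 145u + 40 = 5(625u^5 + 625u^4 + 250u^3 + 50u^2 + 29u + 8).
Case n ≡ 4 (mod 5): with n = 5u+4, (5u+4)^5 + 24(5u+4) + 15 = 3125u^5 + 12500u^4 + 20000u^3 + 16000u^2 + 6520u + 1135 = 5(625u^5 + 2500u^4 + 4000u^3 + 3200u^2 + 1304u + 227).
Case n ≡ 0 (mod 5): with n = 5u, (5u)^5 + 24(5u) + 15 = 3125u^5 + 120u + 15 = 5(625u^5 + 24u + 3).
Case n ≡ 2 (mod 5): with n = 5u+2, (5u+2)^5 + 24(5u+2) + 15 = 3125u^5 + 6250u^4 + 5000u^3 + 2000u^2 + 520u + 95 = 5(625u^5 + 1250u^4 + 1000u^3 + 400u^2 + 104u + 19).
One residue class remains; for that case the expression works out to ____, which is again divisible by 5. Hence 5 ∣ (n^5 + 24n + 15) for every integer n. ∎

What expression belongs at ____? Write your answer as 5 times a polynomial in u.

5(625u^5 + 1875u^4 + 2250u^3 + 1350u^2 + 429u + 66)

Only n ≡ 3 (mod 5) is unaccounted for. Put n = 5u+3:
(5u+3)^5 + 24(5u+3) + 15 expands to 3125u^5 + 9375u^4 + 11250u^3 + 6750u^2 + 2145u + 330,
and factoring out 5 leaves 5(625u^5 + 1875u^4 + 2250u^3 + 1350u^2 + 429u + 66).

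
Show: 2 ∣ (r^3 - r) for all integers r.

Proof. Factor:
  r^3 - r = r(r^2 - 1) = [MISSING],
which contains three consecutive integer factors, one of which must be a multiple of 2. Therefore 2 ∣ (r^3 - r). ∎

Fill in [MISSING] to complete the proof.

(r - 1)r(r + 1)

r(r^2 - 1) = r(r - 1)(r + 1) = (r - 1)r(r + 1).
These three factors are consecutive integers, so their product is divisible by 2.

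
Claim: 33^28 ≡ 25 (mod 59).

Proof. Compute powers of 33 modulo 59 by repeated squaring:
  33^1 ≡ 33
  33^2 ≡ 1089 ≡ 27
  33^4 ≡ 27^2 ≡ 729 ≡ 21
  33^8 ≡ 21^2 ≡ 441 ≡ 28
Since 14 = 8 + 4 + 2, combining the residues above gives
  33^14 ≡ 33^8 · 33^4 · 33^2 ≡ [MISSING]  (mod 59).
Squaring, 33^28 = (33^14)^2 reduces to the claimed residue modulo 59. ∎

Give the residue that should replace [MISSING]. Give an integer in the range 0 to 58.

Multiply the listed residues: 28 · 21 · 27 = 588 → 15876.
Reducing modulo 59: 15876 = 269·59 + 5, so 33^14 ≡ 5.

5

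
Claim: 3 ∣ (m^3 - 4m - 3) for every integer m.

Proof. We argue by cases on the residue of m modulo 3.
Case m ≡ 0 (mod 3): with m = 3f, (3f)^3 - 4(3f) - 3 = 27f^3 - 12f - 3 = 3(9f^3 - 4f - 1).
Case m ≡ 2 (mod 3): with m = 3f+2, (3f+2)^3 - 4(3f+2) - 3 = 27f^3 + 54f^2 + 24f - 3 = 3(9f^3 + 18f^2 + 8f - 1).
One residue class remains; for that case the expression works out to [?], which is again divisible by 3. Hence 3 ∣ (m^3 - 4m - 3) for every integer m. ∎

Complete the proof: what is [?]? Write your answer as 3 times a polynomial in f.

The residues treated are {0, 2}, so the missing case is m ≡ 1 (mod 3); write m = 3f+1.
Then (3f+1)^3 - 4(3f+1) - 3 = 27f^3 + 27f^2 - 3f - 6 = 3(9f^3 + 9f^2 - f - 2).

3(9f^3 + 9f^2 - f - 2)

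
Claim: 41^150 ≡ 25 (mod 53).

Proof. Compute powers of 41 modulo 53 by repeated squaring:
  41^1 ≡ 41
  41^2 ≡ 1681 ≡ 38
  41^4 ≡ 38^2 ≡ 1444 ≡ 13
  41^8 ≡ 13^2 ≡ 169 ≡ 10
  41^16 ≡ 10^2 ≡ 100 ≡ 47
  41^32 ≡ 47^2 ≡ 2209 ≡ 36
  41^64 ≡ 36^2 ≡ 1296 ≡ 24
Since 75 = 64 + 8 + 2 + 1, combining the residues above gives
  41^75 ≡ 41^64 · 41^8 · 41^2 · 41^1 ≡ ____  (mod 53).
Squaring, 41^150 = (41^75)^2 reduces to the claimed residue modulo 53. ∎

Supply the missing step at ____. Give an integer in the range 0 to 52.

Multiply the listed residues: 24 · 10 · 38 · 41 = 240 → 9120 → 373920.
Reducing modulo 53: 373920 = 7055·53 + 5, so 41^75 ≡ 5.

5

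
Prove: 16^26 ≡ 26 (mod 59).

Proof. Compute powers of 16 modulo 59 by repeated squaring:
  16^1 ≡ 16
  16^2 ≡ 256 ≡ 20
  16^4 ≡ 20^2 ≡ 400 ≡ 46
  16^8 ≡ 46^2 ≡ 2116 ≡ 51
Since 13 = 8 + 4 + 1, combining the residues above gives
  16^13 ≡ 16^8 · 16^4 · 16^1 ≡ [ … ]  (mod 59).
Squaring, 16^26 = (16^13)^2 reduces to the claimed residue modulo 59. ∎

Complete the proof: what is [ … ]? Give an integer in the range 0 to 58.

16^8 · 16^4 · 16^1 ≡ 51 · 46 · 16 = 37536.
37536 mod 59 = 12, so 16^13 ≡ 12 (mod 59).

12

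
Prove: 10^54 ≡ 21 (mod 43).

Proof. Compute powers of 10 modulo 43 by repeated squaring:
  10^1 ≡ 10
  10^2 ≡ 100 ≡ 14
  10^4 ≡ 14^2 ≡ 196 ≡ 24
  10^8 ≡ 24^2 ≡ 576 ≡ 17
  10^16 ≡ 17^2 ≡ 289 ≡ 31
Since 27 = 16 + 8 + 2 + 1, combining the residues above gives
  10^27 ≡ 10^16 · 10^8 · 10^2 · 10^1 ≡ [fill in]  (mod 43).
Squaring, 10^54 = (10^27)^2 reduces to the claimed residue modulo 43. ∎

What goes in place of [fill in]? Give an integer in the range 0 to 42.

35

10^16 · 10^8 · 10^2 · 10^1 ≡ 31 · 17 · 14 · 10 = 73780.
73780 mod 43 = 35, so 10^27 ≡ 35 (mod 43).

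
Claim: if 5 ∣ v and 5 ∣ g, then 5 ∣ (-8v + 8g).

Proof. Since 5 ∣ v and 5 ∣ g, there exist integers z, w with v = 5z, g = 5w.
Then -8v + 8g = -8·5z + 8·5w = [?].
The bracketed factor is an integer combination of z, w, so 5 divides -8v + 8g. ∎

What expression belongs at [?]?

Pull the common 5 out of every term: -8·5z + 8·5w = 5(8w - 8z).
8w - 8z is an integer, which exhibits the divisibility.

5(8w - 8z)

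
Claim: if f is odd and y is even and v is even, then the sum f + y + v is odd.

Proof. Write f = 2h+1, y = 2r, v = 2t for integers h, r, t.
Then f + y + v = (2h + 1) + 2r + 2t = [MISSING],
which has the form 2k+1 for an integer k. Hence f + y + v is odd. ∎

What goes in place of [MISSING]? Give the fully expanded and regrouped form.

(2h + 1) + 2r + 2t = 2h + 2r + 2t + 1
= 2(h + r + t) + 1.
Since h + r + t is an integer, the sum is of the form 2k+1 for an integer k.

2(h + r + t) + 1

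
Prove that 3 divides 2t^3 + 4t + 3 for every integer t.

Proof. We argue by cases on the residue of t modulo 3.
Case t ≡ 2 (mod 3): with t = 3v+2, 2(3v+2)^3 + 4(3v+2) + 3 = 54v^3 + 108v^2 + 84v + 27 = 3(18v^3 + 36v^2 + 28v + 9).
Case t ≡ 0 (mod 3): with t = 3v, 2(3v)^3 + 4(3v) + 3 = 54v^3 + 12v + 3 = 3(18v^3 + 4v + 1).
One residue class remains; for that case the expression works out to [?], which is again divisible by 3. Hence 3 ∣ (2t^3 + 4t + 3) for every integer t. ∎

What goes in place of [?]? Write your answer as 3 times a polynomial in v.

3(18v^3 + 18v^2 + 10v + 3)

The residues treated are {2, 0}, so the missing case is t ≡ 1 (mod 3); write t = 3v+1.
Then 2(3v+1)^3 + 4(3v+1) + 3 = 54v^3 + 54v^2 + 30v + 9 = 3(18v^3 + 18v^2 + 10v + 3).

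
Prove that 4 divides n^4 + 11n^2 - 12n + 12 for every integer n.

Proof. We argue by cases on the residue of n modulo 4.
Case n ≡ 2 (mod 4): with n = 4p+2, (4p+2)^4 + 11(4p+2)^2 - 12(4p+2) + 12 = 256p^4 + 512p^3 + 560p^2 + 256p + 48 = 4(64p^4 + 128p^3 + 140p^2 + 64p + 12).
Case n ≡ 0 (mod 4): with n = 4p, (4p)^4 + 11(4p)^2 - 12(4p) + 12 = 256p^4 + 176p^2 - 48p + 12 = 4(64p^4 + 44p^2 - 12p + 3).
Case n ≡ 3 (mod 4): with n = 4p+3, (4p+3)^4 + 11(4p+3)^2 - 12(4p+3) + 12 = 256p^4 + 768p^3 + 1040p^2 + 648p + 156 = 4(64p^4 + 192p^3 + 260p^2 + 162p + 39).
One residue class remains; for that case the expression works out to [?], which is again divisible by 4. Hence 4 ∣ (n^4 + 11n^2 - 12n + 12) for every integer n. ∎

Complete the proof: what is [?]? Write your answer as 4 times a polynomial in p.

4(64p^4 + 64p^3 + 68p^2 + 14p + 3)

Only n ≡ 1 (mod 4) is unaccounted for. Put n = 4p+1:
(4p+1)^4 + 11(4p+1)^2 - 12(4p+1) + 12 expands to 256p^4 + 256p^3 + 272p^2 + 56p + 12,
and factoring out 4 leaves 4(64p^4 + 64p^3 + 68p^2 + 14p + 3).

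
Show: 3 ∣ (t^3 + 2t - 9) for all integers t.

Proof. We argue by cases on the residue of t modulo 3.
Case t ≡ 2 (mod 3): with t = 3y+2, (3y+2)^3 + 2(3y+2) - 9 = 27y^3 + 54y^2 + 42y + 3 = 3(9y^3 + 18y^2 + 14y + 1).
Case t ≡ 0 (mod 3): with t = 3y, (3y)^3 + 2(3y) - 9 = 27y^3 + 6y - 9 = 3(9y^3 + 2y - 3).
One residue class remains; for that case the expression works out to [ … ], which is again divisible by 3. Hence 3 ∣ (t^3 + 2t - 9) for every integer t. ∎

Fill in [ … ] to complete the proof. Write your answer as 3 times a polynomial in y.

3(9y^3 + 9y^2 + 5y - 2)

The residues treated are {2, 0}, so the missing case is t ≡ 1 (mod 3); write t = 3y+1.
Then (3y+1)^3 + 2(3y+1) - 9 = 27y^3 + 27y^2 + 15y - 6 = 3(9y^3 + 9y^2 + 5y - 2).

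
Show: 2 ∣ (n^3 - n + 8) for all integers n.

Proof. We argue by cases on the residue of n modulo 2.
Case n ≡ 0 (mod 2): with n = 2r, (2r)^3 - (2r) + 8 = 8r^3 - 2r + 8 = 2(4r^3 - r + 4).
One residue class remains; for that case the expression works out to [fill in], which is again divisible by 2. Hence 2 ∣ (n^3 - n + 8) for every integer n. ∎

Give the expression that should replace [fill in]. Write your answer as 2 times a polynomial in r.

2(4r^3 + 6r^2 + 2r + 4)

Only n ≡ 1 (mod 2) is unaccounted for. Put n = 2r+1:
(2r+1)^3 - (2r+1) + 8 expands to 8r^3 + 12r^2 + 4r + 8,
and factoring out 2 leaves 2(4r^3 + 6r^2 + 2r + 4).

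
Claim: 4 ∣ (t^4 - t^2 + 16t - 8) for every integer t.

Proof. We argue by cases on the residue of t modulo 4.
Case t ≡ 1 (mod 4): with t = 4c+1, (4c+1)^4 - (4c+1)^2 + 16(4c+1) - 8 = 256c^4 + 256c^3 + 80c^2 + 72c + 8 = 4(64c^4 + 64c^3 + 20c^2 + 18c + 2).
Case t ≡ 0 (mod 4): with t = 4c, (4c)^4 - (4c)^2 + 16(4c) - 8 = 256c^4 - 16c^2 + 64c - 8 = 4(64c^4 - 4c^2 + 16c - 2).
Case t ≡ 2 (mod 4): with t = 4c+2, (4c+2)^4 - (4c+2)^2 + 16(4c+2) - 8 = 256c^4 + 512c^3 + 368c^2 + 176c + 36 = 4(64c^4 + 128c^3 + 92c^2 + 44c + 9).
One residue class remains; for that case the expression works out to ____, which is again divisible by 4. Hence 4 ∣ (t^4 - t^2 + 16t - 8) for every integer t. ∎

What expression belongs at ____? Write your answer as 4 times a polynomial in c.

4(64c^4 + 192c^3 + 212c^2 + 118c + 28)

Only t ≡ 3 (mod 4) is unaccounted for. Put t = 4c+3:
(4c+3)^4 - (4c+3)^2 + 16(4c+3) - 8 expands to 256c^4 + 768c^3 + 848c^2 + 472c + 112,
and factoring out 4 leaves 4(64c^4 + 192c^3 + 212c^2 + 118c + 28).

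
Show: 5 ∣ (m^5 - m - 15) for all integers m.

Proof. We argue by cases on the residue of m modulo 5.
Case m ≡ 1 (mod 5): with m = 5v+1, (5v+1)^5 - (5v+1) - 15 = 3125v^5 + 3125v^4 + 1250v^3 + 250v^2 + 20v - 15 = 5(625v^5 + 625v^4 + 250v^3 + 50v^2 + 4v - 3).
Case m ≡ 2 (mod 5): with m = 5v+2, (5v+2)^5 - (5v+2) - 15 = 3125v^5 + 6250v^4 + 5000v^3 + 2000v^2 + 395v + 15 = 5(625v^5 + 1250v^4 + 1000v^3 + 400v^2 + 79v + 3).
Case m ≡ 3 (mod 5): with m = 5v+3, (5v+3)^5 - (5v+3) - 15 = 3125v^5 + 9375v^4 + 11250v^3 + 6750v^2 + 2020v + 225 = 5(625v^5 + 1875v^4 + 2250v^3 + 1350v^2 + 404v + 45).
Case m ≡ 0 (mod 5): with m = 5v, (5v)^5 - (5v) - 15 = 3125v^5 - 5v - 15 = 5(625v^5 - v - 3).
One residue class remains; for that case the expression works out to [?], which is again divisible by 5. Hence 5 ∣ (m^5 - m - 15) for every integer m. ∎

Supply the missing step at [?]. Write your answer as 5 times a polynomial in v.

5(625v^5 + 2500v^4 + 4000v^3 + 3200v^2 + 1279v + 201)

The residues treated are {1, 2, 3, 0}, so the missing case is m ≡ 4 (mod 5); write m = 5v+4.
Then (5v+4)^5 - (5v+4) - 15 = 3125v^5 + 12500v^4 + 20000v^3 + 16000v^2 + 6395v + 1005 = 5(625v^5 + 2500v^4 + 4000v^3 + 3200v^2 + 1279v + 201).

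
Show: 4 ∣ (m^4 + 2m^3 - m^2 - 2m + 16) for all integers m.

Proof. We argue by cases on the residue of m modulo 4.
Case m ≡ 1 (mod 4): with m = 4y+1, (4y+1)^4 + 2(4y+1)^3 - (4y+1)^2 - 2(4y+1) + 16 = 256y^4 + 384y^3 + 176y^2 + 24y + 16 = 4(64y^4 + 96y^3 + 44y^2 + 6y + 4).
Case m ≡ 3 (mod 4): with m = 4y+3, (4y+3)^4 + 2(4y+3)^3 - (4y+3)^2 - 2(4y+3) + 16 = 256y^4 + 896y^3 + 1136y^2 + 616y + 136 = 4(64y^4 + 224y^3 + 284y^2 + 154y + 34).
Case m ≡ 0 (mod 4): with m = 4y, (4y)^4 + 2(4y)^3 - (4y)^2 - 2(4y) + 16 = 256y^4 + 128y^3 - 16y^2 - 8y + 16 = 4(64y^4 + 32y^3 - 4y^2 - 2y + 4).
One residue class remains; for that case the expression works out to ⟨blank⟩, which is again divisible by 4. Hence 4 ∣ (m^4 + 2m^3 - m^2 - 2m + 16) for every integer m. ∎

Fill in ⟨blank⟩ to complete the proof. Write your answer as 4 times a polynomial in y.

4(64y^4 + 160y^3 + 140y^2 + 50y + 10)

The residues treated are {1, 3, 0}, so the missing case is m ≡ 2 (mod 4); write m = 4y+2.
Then (4y+2)^4 + 2(4y+2)^3 - (4y+2)^2 - 2(4y+2) + 16 = 256y^4 + 640y^3 + 560y^2 + 200y + 40 = 4(64y^4 + 160y^3 + 140y^2 + 50y + 10).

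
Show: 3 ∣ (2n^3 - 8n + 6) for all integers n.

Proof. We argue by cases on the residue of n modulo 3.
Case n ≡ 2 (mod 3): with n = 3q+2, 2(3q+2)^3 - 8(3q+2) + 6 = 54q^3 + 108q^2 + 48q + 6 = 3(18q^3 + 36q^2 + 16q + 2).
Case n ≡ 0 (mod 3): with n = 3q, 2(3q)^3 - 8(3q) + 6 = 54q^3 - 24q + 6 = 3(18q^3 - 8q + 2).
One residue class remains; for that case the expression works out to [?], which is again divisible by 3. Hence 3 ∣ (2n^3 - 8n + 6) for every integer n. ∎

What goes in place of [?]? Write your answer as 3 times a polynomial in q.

3(18q^3 + 18q^2 - 2q)

Only n ≡ 1 (mod 3) is unaccounted for. Put n = 3q+1:
2(3q+1)^3 - 8(3q+1) + 6 expands to 54q^3 + 54q^2 - 6q,
and factoring out 3 leaves 3(18q^3 + 18q^2 - 2q).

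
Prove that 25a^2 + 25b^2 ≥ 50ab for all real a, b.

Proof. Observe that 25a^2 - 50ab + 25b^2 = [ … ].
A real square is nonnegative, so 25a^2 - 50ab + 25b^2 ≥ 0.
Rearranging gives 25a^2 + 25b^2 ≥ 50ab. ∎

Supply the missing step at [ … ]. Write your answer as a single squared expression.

The leading and trailing coefficients are 5^2 and 5^2, and 50 = 2·5·5, so the trinomial is (5a - 5b)^2.
Hence 25a^2 - 50ab + 25b^2 ≥ 0.

(5a - 5b)^2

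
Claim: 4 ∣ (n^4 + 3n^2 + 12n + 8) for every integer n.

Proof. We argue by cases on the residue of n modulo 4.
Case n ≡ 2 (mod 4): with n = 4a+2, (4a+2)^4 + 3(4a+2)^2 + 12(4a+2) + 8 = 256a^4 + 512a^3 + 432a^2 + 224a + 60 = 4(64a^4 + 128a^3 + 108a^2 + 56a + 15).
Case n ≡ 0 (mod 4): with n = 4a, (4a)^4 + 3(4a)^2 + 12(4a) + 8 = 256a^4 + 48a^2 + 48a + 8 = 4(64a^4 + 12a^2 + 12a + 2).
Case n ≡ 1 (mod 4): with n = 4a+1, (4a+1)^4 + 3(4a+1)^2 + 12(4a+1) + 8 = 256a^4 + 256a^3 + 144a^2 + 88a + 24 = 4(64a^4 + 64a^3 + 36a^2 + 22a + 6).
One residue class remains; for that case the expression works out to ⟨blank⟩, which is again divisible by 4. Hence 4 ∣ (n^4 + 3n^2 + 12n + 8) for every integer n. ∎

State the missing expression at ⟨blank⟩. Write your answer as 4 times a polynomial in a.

Only n ≡ 3 (mod 4) is unaccounted for. Put n = 4a+3:
(4a+3)^4 + 3(4a+3)^2 + 12(4a+3) + 8 expands to 256a^4 + 768a^3 + 912a^2 + 552a + 152,
and factoring out 4 leaves 4(64a^4 + 192a^3 + 228a^2 + 138a + 38).

4(64a^4 + 192a^3 + 228a^2 + 138a + 38)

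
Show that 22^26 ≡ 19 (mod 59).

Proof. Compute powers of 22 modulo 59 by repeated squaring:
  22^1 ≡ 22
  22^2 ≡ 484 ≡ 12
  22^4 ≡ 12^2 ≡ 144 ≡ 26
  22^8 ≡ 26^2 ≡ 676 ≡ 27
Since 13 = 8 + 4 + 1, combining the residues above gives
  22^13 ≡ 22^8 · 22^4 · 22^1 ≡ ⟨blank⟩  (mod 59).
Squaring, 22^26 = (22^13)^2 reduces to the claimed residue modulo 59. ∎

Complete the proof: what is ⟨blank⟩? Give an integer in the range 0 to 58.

45

22^8 · 22^4 · 22^1 ≡ 27 · 26 · 22 = 15444.
15444 mod 59 = 45, so 22^13 ≡ 45 (mod 59).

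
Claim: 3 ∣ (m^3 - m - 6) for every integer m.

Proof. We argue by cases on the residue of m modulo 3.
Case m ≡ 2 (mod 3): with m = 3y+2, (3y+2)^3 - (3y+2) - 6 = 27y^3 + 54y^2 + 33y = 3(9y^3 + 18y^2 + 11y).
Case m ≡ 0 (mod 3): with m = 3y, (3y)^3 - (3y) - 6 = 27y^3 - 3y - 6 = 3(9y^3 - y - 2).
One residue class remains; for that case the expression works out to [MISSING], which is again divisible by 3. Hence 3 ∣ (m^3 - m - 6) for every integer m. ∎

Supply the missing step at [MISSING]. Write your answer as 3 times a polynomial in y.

3(9y^3 + 9y^2 + 2y - 2)

The residues treated are {2, 0}, so the missing case is m ≡ 1 (mod 3); write m = 3y+1.
Then (3y+1)^3 - (3y+1) - 6 = 27y^3 + 27y^2 + 6y - 6 = 3(9y^3 + 9y^2 + 2y - 2).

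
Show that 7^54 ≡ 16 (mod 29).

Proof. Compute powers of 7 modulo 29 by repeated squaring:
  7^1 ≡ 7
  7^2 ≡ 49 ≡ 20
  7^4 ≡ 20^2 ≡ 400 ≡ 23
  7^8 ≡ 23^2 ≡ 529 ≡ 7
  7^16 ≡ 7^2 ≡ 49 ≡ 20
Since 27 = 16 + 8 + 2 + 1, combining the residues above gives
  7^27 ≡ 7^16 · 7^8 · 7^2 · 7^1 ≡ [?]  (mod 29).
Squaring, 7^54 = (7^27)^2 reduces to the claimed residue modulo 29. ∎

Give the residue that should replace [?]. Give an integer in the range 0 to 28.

25

7^16 · 7^8 · 7^2 · 7^1 ≡ 20 · 7 · 20 · 7 = 19600.
19600 mod 29 = 25, so 7^27 ≡ 25 (mod 29).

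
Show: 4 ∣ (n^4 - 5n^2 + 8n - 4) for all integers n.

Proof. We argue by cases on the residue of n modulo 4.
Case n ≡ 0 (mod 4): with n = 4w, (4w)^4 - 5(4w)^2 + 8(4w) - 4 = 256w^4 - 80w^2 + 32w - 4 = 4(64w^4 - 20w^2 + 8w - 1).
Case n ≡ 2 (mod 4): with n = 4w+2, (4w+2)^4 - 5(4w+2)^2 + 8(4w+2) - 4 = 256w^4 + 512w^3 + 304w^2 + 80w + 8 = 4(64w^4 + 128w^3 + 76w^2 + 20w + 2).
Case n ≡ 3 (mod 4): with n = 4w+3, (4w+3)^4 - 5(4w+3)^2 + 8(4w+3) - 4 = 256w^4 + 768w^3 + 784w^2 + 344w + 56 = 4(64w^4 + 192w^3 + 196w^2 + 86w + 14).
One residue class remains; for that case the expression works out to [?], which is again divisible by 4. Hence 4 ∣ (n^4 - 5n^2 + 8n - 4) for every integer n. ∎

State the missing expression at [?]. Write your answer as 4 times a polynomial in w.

Only n ≡ 1 (mod 4) is unaccounted for. Put n = 4w+1:
(4w+1)^4 - 5(4w+1)^2 + 8(4w+1) - 4 expands to 256w^4 + 256w^3 + 16w^2 + 8w,
and factoring out 4 leaves 4(64w^4 + 64w^3 + 4w^2 + 2w).

4(64w^4 + 64w^3 + 4w^2 + 2w)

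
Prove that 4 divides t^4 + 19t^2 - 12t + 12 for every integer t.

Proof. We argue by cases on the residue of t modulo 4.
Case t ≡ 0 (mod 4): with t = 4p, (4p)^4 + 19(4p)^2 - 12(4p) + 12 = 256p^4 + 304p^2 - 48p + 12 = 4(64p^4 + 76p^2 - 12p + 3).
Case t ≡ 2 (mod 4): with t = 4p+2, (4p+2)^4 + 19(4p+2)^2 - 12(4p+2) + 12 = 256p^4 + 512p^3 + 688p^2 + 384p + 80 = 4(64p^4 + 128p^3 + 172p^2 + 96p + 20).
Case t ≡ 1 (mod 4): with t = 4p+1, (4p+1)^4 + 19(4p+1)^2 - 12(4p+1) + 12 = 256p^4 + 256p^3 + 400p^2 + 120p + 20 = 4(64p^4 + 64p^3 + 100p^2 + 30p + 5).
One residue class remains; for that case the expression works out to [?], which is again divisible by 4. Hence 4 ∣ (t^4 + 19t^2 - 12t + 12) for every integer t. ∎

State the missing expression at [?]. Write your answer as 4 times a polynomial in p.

The residues treated are {0, 2, 1}, so the missing case is t ≡ 3 (mod 4); write t = 4p+3.
Then (4p+3)^4 + 19(4p+3)^2 - 12(4p+3) + 12 = 256p^4 + 768p^3 + 1168p^2 + 840p + 228 = 4(64p^4 + 192p^3 + 292p^2 + 210p + 57).

4(64p^4 + 192p^3 + 292p^2 + 210p + 57)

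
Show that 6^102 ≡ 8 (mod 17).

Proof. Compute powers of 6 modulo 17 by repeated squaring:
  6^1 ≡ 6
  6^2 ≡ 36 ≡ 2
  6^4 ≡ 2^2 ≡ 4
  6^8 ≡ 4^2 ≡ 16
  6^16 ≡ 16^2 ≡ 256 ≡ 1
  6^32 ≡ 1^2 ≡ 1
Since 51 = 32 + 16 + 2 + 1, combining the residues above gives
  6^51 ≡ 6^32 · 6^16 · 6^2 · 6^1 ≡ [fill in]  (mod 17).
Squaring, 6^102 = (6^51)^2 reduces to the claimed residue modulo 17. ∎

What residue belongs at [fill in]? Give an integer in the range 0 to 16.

Multiply the listed residues: 1 · 1 · 2 · 6 = 1 → 2 → 12.
Reducing modulo 17: 12 = 0·17 + 12, so 6^51 ≡ 12.

12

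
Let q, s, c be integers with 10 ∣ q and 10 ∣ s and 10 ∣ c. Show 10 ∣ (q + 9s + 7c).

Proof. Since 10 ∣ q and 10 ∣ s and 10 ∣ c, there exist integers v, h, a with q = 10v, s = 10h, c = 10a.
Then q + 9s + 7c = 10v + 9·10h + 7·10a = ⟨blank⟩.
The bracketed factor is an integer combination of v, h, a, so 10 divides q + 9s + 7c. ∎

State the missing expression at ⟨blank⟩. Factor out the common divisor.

Pull the common 10 out of every term: 10v + 9·10h + 7·10a = 10(7a + 9h + v).
7a + 9h + v is an integer, which exhibits the divisibility.

10(7a + 9h + v)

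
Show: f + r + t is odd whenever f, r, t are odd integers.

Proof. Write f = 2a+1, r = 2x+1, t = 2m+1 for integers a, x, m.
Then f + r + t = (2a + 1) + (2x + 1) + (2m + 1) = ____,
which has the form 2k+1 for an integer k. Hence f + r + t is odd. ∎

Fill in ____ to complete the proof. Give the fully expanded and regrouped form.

Expanding: (2a + 1) + (2x + 1) + (2m + 1) = 2a + 2m + 2x + 3.
Every term except the constant is even, so this is 2(a + m + x + 1) + 1,
and a + m + x + 1 ∈ ℤ gives the required form.

2(a + m + x + 1) + 1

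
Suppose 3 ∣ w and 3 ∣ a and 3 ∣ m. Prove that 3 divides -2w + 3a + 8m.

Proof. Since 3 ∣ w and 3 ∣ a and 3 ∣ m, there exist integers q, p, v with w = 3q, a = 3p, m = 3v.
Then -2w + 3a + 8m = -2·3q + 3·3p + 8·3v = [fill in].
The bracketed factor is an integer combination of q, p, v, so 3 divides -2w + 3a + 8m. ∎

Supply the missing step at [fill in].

Pull the common 3 out of every term: -2·3q + 3·3p + 8·3v = 3(3p - 2q + 8v).
3p - 2q + 8v is an integer, which exhibits the divisibility.

3(3p - 2q + 8v)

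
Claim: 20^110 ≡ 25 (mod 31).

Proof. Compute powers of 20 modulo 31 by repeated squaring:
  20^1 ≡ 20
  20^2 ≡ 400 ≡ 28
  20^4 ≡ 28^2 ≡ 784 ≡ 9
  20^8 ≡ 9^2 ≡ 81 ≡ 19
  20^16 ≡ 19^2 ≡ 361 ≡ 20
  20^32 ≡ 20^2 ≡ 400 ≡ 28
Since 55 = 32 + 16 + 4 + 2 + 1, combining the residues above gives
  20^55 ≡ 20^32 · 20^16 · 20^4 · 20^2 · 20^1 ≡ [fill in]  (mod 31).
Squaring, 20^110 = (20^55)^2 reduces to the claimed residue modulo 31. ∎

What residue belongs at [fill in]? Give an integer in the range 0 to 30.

5

20^32 · 20^16 · 20^4 · 20^2 · 20^1 ≡ 28 · 20 · 9 · 28 · 20 = 2822400.
2822400 mod 31 = 5, so 20^55 ≡ 5 (mod 31).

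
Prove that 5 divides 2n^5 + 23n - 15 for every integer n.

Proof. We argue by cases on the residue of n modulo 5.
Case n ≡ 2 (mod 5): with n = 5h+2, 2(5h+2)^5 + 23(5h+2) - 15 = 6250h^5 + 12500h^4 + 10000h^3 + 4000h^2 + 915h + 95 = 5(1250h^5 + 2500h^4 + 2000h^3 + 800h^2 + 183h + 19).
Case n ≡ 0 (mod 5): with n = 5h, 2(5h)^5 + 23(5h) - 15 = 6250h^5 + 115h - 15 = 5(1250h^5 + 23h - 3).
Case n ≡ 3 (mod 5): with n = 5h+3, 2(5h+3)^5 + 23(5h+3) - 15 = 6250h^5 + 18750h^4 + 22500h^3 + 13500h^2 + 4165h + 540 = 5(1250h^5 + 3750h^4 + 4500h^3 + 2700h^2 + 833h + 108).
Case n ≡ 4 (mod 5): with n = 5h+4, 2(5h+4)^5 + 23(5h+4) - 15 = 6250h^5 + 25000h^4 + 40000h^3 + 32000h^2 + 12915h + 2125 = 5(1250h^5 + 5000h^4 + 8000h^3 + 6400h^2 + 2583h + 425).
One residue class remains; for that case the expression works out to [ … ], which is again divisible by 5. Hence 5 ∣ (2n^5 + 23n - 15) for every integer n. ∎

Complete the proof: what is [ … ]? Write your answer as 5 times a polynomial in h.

5(1250h^5 + 1250h^4 + 500h^3 + 100h^2 + 33h + 2)

Only n ≡ 1 (mod 5) is unaccounted for. Put n = 5h+1:
2(5h+1)^5 + 23(5h+1) - 15 expands to 6250h^5 + 6250h^4 + 2500h^3 + 500h^2 + 165h + 10,
and factoring out 5 leaves 5(1250h^5 + 1250h^4 + 500h^3 + 100h^2 + 33h + 2).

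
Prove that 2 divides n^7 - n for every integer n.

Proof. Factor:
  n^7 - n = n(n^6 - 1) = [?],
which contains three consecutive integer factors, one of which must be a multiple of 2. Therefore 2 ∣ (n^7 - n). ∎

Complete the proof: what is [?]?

(n - 1)n(n + 1)(n^4 + n^2 + 1)

n^6 - 1 = (n^2 - 1)(n^4 + n^2 + 1), and n^2 - 1 = (n-1)(n+1).
So n(n^6 - 1) = (n - 1)n(n + 1)(n^4 + n^2 + 1).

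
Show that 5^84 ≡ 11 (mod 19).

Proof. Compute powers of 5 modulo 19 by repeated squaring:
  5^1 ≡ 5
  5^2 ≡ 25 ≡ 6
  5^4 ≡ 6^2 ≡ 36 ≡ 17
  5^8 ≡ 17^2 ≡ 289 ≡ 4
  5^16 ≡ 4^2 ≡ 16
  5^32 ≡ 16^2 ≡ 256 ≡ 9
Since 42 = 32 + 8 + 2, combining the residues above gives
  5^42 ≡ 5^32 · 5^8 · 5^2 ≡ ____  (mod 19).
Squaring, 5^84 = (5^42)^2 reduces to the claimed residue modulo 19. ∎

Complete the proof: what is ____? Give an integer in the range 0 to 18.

5^32 · 5^8 · 5^2 ≡ 9 · 4 · 6 = 216.
216 mod 19 = 7, so 5^42 ≡ 7 (mod 19).

7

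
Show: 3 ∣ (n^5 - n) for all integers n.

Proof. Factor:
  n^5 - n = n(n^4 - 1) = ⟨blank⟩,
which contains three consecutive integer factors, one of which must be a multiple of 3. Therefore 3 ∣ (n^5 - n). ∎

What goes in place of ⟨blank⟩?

n^4 - 1 = (n^2 - 1)(n^2 + 1), and n^2 - 1 = (n-1)(n+1).
So n(n^4 - 1) = (n - 1)n(n + 1)(n^2 + 1).

(n - 1)n(n + 1)(n^2 + 1)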